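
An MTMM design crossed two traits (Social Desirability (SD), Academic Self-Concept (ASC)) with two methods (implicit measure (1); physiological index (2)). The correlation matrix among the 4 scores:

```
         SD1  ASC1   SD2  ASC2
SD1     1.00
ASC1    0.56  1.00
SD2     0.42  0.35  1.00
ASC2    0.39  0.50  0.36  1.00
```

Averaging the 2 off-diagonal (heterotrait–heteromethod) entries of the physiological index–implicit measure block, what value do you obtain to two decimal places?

HTHM values (method 2 × method 1): 0.35, 0.39; mean = 0.74/2 = 0.37.

0.37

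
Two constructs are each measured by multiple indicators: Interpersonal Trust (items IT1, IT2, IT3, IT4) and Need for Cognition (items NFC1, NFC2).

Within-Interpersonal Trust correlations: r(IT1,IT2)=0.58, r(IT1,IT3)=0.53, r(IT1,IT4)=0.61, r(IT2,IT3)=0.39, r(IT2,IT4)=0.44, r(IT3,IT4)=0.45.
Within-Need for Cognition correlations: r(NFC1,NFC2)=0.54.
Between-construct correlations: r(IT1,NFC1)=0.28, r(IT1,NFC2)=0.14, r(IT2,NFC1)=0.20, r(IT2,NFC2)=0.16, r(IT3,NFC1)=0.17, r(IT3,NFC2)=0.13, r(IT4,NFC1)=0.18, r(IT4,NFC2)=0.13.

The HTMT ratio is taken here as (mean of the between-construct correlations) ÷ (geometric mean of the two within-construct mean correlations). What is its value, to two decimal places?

0.33

Between-construct mean = 1.39/8 = 0.1738.
Mean within-IT = 3.00/6 = 0.5000; mean within-NFC = 0.54/1 = 0.5400.
Geometric mean = √(0.5000 × 0.5400) = 0.5196.
HTMT = 0.1738 / 0.5196 = 0.33.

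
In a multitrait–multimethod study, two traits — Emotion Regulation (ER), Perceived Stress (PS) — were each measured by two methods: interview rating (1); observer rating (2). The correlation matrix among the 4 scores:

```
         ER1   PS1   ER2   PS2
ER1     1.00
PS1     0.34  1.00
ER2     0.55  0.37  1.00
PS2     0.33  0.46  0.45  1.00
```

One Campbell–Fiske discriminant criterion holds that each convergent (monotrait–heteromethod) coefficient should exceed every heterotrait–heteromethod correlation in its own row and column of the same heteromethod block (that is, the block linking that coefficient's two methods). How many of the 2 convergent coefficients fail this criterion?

0

Checking each validity diagonal entry against its comparison values:
ER (methods 1·2): 0.55 vs {0.33, 0.37} → pass.
PS (methods 1·2): 0.46 vs {0.37, 0.33} → pass.
0 of 2 fail.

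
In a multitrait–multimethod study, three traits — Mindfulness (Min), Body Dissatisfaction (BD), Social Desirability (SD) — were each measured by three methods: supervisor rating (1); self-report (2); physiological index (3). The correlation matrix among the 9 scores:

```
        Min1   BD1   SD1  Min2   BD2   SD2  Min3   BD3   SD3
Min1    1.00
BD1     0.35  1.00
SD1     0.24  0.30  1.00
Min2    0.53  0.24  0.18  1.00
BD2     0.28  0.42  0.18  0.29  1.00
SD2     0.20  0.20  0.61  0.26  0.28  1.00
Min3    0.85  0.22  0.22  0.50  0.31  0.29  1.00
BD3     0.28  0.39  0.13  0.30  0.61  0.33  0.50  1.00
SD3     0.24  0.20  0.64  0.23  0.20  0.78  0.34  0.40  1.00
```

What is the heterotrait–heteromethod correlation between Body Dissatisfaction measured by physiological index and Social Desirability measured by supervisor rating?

0.13

Different traits and methods: r(BD3, SD1) = 0.13.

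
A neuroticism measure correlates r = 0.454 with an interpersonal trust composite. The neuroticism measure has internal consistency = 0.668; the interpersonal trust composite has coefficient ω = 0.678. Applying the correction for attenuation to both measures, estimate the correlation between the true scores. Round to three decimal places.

r_true = r_obs / √(r_xx · r_yy) = 0.454 / √(0.668 × 0.678) = 0.454 / √0.452904 = 0.454 / 0.6730 ≈ 0.675.

0.675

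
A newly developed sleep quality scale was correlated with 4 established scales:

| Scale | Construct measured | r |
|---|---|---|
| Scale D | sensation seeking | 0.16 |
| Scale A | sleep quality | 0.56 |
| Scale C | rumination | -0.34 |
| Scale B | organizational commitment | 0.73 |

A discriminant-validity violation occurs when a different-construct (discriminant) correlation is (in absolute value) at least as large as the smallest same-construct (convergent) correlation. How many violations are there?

Convergent (same construct = sleep quality): Scale A.
Smallest convergent = 0.56. Discriminant |r|: 0.16, 0.34, 0.73; count ≥ 0.56 → 1.

1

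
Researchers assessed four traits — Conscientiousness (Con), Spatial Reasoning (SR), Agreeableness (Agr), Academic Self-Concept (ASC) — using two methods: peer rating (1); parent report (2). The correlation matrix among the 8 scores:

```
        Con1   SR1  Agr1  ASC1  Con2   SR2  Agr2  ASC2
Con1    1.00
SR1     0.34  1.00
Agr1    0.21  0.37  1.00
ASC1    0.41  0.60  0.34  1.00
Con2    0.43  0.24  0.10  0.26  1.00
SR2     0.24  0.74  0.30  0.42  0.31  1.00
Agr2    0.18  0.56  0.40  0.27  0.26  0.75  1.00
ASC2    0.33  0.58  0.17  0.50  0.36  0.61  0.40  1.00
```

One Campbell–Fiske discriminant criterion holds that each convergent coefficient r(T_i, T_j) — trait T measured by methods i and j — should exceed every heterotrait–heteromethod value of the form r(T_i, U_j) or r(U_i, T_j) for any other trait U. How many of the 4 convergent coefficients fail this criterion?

2

Each convergent coefficient versus the relevant comparison correlations:
Con (methods 1·2): 0.43 vs {0.24, 0.24, 0.18, 0.10, 0.33, 0.26} → pass.
SR (methods 1·2): 0.74 vs {0.24, 0.24, 0.56, 0.30, 0.58, 0.42} → pass.
Agr (methods 1·2): 0.40 vs {0.10, 0.18, 0.30, 0.56, 0.17, 0.27} → fail.
ASC (methods 1·2): 0.50 vs {0.26, 0.33, 0.42, 0.58, 0.27, 0.17} → fail.
2 of 4 fail.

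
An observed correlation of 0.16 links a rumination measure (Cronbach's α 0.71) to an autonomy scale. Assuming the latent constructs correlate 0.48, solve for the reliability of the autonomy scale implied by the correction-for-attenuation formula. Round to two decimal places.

0.16

r_true = r_obs / √(r_xx · r_yy) ⇒ 0.48 = 0.16 / √(0.71 · r_yy).
√(0.71 · r_yy) = 0.16 / 0.48 = 0.3333; 0.71 · r_yy = 0.1111; r_yy = 0.1111 / 0.71 ≈ 0.16.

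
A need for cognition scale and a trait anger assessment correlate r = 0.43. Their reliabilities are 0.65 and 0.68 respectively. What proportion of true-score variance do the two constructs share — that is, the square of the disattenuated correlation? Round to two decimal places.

0.42

Disattenuated r = 0.43 / √(0.65 × 0.68) = 0.43 / 0.6648 = 0.6468.
Shared true-score variance = 0.6468² = 0.4184 ≈ 0.42.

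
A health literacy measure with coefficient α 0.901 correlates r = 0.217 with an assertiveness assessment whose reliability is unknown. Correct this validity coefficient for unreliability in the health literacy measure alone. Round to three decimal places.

Single correction: r_c = r_obs / √r_xx = 0.217 / √0.901 = 0.217 / 0.9492 ≈ 0.229.

0.229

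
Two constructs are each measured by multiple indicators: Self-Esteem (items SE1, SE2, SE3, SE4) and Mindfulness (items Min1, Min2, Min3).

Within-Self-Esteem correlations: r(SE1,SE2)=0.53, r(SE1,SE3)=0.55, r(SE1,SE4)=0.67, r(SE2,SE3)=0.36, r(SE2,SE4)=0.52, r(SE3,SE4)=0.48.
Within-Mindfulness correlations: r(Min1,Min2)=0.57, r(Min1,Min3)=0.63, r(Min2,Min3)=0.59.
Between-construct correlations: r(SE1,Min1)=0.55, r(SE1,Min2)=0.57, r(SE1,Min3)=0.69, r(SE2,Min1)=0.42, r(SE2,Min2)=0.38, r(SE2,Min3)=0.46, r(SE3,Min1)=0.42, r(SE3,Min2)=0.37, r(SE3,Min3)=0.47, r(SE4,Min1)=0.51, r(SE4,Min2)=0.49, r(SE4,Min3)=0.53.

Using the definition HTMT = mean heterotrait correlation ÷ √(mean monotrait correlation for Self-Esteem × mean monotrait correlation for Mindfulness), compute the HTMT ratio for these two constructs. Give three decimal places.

Between-construct mean = 5.86/12 = 0.4883.
Mean within-SE = 3.11/6 = 0.5183; mean within-Min = 1.79/3 = 0.5967.
Geometric mean = √(0.5183 × 0.5967) = 0.5561.
HTMT = 0.4883 / 0.5561 = 0.878.

0.878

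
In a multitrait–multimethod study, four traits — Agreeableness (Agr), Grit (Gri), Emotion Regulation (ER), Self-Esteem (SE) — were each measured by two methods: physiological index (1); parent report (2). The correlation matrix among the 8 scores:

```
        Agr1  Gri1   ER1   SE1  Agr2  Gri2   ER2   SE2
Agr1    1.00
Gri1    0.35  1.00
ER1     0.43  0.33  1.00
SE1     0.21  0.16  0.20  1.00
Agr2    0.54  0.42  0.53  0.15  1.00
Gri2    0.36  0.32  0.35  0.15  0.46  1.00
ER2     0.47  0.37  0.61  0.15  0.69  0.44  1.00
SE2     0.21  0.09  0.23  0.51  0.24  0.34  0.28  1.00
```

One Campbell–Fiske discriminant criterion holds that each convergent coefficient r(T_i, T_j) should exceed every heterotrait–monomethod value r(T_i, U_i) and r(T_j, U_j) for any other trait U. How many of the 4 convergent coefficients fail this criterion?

3

Convergent coefficients and their comparison sets:
Agr (methods 1·2): 0.54 vs {0.35, 0.46, 0.43, 0.69, 0.21, 0.24} → fail.
Gri (methods 1·2): 0.32 vs {0.35, 0.46, 0.33, 0.44, 0.16, 0.34} → fail.
ER (methods 1·2): 0.61 vs {0.43, 0.69, 0.33, 0.44, 0.20, 0.28} → fail.
SE (methods 1·2): 0.51 vs {0.21, 0.24, 0.16, 0.34, 0.20, 0.28} → pass.
3 of 4 fail.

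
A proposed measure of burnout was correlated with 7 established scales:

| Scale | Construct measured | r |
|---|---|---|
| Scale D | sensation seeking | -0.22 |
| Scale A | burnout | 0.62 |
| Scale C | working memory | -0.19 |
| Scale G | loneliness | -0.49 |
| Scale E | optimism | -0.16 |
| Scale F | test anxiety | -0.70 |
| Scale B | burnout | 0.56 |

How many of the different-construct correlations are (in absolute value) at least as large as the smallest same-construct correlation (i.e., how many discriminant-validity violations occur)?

1

Convergent (same construct = burnout): Scale A, Scale B.
Smallest convergent = 0.56. Discriminant |r|: 0.22, 0.19, 0.49, 0.16, 0.70; count ≥ 0.56 → 1.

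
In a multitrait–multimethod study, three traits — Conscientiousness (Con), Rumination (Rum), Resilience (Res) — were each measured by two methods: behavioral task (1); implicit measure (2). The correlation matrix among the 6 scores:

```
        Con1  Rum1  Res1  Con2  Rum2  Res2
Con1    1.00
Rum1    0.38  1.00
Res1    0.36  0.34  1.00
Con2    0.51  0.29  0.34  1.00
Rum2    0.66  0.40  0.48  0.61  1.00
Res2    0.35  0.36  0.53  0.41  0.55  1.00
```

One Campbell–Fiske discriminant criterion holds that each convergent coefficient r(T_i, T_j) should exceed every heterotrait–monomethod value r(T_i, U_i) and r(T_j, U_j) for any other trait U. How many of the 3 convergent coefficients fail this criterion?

Convergent coefficients and their comparison sets:
Con (methods 1·2): 0.51 vs {0.38, 0.61, 0.36, 0.41} → fail.
Rum (methods 1·2): 0.40 vs {0.38, 0.61, 0.34, 0.55} → fail.
Res (methods 1·2): 0.53 vs {0.36, 0.41, 0.34, 0.55} → fail.
3 of 3 fail.

3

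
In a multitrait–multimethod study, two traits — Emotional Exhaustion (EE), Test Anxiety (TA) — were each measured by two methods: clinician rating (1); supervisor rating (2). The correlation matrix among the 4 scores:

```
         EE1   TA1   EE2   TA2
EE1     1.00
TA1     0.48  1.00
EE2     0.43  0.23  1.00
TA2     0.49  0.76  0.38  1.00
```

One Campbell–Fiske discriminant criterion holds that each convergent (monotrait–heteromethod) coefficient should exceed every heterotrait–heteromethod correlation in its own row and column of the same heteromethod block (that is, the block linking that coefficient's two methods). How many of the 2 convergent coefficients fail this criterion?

Convergent coefficients and their comparison sets:
EE (methods 1·2): 0.43 vs {0.49, 0.23} → fail.
TA (methods 1·2): 0.76 vs {0.23, 0.49} → pass.
1 of 2 fail.

1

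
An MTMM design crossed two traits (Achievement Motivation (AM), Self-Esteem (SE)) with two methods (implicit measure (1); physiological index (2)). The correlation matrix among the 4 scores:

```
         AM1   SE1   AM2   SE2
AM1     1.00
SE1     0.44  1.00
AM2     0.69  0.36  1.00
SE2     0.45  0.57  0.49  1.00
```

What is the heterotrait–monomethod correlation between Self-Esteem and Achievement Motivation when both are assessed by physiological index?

0.49

Different traits, same method: r(SE2, AM2) = 0.49.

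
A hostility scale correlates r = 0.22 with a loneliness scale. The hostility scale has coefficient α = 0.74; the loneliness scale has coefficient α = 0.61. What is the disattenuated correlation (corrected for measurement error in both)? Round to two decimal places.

r_true = r_obs / √(r_xx · r_yy) = 0.22 / √(0.74 × 0.61) = 0.22 / √0.4514 = 0.22 / 0.6719 ≈ 0.33.

0.33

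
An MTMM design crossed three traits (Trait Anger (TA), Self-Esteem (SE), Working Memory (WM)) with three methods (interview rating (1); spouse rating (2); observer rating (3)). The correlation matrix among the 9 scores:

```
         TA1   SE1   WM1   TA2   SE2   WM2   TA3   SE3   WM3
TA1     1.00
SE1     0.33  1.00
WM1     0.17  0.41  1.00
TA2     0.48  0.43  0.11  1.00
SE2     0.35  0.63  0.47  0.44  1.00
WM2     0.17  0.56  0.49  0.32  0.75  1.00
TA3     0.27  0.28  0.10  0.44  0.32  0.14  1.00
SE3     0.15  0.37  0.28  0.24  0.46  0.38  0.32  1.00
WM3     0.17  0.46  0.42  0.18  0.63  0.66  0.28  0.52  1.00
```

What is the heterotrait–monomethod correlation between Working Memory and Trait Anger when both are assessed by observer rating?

Different traits, same method: r(WM3, TA3) = 0.28.

0.28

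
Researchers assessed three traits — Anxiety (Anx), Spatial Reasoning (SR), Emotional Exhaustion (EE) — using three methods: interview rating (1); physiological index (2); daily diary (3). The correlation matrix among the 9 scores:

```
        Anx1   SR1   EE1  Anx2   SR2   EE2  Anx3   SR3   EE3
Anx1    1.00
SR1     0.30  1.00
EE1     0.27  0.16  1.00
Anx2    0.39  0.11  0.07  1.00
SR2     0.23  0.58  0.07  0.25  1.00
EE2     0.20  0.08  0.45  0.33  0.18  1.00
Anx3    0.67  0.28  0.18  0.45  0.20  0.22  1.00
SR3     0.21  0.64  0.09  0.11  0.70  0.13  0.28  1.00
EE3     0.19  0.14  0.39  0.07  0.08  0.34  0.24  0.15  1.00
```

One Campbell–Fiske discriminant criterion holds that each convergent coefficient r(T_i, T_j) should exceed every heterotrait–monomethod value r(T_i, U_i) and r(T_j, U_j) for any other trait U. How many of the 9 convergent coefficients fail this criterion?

Each convergent coefficient versus the relevant comparison correlations:
Anx (methods 1·2): 0.39 vs {0.30, 0.25, 0.27, 0.33} → pass.
Anx (methods 1·3): 0.67 vs {0.30, 0.28, 0.27, 0.24} → pass.
Anx (methods 2·3): 0.45 vs {0.25, 0.28, 0.33, 0.24} → pass.
SR (methods 1·2): 0.58 vs {0.30, 0.25, 0.16, 0.18} → pass.
SR (methods 1·3): 0.64 vs {0.30, 0.28, 0.16, 0.15} → pass.
SR (methods 2·3): 0.70 vs {0.25, 0.28, 0.18, 0.15} → pass.
EE (methods 1·2): 0.45 vs {0.27, 0.33, 0.16, 0.18} → pass.
EE (methods 1·3): 0.39 vs {0.27, 0.24, 0.16, 0.15} → pass.
EE (methods 2·3): 0.34 vs {0.33, 0.24, 0.18, 0.15} → pass.
0 of 9 fail.

0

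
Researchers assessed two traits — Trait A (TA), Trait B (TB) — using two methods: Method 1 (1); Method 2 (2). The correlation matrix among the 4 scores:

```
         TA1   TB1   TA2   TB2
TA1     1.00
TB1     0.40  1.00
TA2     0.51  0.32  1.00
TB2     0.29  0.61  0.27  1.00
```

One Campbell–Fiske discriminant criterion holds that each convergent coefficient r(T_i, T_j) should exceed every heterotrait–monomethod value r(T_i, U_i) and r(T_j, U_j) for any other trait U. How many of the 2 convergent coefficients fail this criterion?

0

Each convergent coefficient versus the relevant comparison correlations:
TA (methods 1·2): 0.51 vs {0.40, 0.27} → pass.
TB (methods 1·2): 0.61 vs {0.40, 0.27} → pass.
0 of 2 fail.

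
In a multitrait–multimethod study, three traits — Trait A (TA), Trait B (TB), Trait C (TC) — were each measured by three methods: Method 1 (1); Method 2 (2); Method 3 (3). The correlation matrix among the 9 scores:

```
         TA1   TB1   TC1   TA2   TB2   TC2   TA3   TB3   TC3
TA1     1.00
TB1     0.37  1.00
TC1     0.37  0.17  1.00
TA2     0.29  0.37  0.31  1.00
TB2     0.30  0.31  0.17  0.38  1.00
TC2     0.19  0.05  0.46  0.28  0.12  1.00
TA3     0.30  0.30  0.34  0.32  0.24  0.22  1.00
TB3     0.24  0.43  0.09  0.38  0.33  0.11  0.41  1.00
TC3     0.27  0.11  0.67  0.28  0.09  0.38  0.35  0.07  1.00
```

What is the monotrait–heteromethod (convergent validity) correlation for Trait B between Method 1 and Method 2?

0.31

Same trait (TB), different methods: r(TB1, TB2) = 0.31.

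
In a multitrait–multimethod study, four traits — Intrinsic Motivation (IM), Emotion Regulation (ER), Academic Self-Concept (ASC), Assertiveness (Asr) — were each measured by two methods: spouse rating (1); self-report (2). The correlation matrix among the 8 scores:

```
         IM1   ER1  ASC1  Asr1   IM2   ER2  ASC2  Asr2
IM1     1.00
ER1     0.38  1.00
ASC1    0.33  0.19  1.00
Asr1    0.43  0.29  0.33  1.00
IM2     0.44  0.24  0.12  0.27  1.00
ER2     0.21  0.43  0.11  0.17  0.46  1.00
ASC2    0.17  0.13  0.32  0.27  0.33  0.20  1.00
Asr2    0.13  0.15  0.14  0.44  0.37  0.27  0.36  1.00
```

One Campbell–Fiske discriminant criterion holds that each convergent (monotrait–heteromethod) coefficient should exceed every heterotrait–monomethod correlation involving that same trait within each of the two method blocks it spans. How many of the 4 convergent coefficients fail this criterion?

Each convergent coefficient versus the relevant comparison correlations:
IM (methods 1·2): 0.44 vs {0.38, 0.46, 0.33, 0.33, 0.43, 0.37} → fail.
ER (methods 1·2): 0.43 vs {0.38, 0.46, 0.19, 0.20, 0.29, 0.27} → fail.
ASC (methods 1·2): 0.32 vs {0.33, 0.33, 0.19, 0.20, 0.33, 0.36} → fail.
Asr (methods 1·2): 0.44 vs {0.43, 0.37, 0.29, 0.27, 0.33, 0.36} → pass.
3 of 4 fail.

3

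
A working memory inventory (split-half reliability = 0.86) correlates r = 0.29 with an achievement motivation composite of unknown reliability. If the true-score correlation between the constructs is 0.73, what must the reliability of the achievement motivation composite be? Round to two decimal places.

r_true = r_obs / √(r_xx · r_yy) ⇒ 0.73 = 0.29 / √(0.86 · r_yy).
√(0.86 · r_yy) = 0.29 / 0.73 = 0.3973; 0.86 · r_yy = 0.1578; r_yy = 0.1578 / 0.86 ≈ 0.18.

0.18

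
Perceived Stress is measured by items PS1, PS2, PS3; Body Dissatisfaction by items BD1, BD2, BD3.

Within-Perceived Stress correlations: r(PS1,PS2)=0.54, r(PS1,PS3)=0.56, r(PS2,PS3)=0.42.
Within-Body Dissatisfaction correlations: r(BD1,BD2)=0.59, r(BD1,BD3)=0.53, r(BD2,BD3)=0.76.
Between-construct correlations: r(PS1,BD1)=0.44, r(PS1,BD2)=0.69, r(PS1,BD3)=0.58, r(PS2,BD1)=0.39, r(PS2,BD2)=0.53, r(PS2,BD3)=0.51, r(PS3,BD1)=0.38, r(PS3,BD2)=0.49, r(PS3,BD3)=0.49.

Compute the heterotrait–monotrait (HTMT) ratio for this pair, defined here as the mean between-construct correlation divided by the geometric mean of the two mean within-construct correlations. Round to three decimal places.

0.887

Mean between = 4.50/9 = 0.5000.
Mean within-PS = 1.52/3 = 0.5067; mean within-BD = 1.88/3 = 0.6267.
Geometric mean = √(0.5067 × 0.6267) = 0.5635.
HTMT = 0.5000 / 0.5635 = 0.887.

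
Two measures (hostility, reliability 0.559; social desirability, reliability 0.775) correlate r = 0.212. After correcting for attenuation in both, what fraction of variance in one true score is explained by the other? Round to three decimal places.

0.104

Disattenuated r = 0.212 / √(0.559 × 0.775) = 0.212 / 0.6582 = 0.3221.
Shared true-score variance = 0.3221² = 0.1037 ≈ 0.104.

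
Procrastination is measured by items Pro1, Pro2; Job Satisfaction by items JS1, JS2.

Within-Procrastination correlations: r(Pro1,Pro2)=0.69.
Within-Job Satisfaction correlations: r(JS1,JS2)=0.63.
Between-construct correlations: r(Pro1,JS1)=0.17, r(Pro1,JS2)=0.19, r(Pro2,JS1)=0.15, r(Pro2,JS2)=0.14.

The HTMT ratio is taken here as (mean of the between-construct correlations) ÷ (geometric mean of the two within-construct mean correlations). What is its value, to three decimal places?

Between-construct mean = 0.65/4 = 0.1625.
Mean within-Pro = 0.69/1 = 0.6900; mean within-JS = 0.63/1 = 0.6300.
Geometric mean = √(0.6900 × 0.6300) = 0.6593.
HTMT = 0.1625 / 0.6593 = 0.246.

0.246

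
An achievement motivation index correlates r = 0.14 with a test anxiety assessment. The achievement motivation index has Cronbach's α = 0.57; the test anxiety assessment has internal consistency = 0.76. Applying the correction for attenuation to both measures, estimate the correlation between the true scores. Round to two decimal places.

0.21

r_true = r_obs / √(r_xx · r_yy) = 0.14 / √(0.57 × 0.76) = 0.14 / √0.4332 = 0.14 / 0.6582 ≈ 0.21.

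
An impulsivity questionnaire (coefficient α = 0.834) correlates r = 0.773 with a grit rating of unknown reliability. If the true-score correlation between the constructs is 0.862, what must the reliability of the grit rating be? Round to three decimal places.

r_true = r_obs / √(r_xx · r_yy) ⇒ 0.862 = 0.773 / √(0.834 · r_yy).
√(0.834 · r_yy) = 0.773 / 0.862 = 0.8968; 0.834 · r_yy = 0.8043; r_yy = 0.8043 / 0.834 ≈ 0.964.

0.964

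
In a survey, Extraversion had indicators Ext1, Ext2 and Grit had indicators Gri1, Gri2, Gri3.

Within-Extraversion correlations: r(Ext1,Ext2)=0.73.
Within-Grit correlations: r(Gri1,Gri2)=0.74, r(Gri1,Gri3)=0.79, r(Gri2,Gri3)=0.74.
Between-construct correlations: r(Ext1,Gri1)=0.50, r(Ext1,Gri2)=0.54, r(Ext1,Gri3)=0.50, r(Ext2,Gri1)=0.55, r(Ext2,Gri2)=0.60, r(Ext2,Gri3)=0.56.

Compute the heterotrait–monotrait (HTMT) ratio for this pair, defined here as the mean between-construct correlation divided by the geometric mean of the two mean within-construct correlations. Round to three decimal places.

0.729

Mean between = 3.25/6 = 0.5417.
Mean within-Ext = 0.73/1 = 0.7300; mean within-Gri = 2.27/3 = 0.7567.
Geometric mean = √(0.7300 × 0.7567) = 0.7432.
HTMT = 0.5417 / 0.7432 = 0.729.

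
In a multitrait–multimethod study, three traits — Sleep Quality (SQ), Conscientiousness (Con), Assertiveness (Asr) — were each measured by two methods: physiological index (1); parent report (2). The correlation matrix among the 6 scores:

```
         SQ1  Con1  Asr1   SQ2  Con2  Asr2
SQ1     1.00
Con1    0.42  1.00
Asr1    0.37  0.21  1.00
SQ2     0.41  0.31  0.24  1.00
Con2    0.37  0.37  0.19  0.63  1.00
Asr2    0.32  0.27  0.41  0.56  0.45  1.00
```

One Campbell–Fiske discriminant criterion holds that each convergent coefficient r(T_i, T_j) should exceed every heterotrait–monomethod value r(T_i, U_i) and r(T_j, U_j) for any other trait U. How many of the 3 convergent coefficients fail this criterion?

Checking each validity diagonal entry against its comparison values:
SQ (methods 1·2): 0.41 vs {0.42, 0.63, 0.37, 0.56} → fail.
Con (methods 1·2): 0.37 vs {0.42, 0.63, 0.21, 0.45} → fail.
Asr (methods 1·2): 0.41 vs {0.37, 0.56, 0.21, 0.45} → fail.
3 of 3 fail.

3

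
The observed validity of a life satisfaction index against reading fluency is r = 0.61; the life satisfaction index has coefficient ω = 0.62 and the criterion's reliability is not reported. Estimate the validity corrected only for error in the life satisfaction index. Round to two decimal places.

Single correction: r_c = r_obs / √r_xx = 0.61 / √0.62 = 0.61 / 0.7874 ≈ 0.77.

0.77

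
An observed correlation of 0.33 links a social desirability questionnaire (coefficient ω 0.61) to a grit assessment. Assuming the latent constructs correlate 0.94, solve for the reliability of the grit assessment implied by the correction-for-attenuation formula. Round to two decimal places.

0.20

r_true = r_obs / √(r_xx · r_yy) ⇒ 0.94 = 0.33 / √(0.61 · r_yy).
√(0.61 · r_yy) = 0.33 / 0.94 = 0.3511; 0.61 · r_yy = 0.1233; r_yy = 0.1233 / 0.61 ≈ 0.20.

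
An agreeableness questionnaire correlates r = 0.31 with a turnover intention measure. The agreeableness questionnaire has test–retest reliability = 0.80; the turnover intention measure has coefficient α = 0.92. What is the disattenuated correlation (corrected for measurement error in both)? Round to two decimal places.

r_true = r_obs / √(r_xx · r_yy) = 0.31 / √(0.80 × 0.92) = 0.31 / √0.7360 = 0.31 / 0.8579 ≈ 0.36.

0.36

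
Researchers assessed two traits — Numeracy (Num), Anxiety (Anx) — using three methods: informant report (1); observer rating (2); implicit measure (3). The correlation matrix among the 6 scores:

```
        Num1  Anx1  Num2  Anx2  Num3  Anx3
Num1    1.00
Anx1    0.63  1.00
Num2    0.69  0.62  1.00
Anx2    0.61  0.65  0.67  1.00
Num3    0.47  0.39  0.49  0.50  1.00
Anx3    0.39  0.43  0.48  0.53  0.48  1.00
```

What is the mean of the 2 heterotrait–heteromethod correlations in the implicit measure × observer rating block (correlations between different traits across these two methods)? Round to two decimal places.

HTHM values (method 3 × method 2): 0.50, 0.48; mean = 0.98/2 = 0.49.

0.49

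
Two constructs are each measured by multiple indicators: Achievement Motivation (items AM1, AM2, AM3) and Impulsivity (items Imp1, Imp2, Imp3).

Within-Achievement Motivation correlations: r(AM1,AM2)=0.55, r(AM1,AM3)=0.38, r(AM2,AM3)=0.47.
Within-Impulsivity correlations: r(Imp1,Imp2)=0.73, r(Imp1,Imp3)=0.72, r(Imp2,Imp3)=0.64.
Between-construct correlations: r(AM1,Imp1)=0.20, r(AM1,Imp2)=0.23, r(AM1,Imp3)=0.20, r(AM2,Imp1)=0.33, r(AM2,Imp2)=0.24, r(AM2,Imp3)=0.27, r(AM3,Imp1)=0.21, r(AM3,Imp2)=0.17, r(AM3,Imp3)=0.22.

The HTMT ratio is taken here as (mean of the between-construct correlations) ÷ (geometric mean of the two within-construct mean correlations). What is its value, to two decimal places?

Mean heterotrait r = 2.07/9 = 0.2300.
Mean within-AM = 1.40/3 = 0.4667; mean within-Imp = 2.09/3 = 0.6967.
Geometric mean = √(0.4667 × 0.6967) = 0.5702.
HTMT = 0.2300 / 0.5702 = 0.40.

0.40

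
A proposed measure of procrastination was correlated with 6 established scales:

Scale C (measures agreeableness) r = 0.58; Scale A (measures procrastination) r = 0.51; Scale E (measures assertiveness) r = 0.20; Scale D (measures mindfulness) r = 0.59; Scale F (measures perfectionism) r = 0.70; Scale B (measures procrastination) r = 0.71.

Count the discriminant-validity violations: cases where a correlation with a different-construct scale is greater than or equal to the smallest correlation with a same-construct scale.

Convergent (same construct = procrastination): Scale A, Scale B.
Smallest convergent = 0.51. Discriminant values: 0.58, 0.20, 0.59, 0.70; count ≥ 0.51 → 3.

3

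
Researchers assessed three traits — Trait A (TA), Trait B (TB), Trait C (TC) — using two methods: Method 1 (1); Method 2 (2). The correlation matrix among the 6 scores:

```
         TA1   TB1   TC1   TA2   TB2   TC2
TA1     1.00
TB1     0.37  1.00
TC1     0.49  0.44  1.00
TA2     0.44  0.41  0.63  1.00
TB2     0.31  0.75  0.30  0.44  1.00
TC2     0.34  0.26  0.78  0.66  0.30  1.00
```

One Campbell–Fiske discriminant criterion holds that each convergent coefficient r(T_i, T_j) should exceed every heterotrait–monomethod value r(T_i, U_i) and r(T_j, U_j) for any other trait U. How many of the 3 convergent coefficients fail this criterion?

Checking each validity diagonal entry against its comparison values:
TA (methods 1·2): 0.44 vs {0.37, 0.44, 0.49, 0.66} → fail.
TB (methods 1·2): 0.75 vs {0.37, 0.44, 0.44, 0.30} → pass.
TC (methods 1·2): 0.78 vs {0.49, 0.66, 0.44, 0.30} → pass.
1 of 3 fail.

1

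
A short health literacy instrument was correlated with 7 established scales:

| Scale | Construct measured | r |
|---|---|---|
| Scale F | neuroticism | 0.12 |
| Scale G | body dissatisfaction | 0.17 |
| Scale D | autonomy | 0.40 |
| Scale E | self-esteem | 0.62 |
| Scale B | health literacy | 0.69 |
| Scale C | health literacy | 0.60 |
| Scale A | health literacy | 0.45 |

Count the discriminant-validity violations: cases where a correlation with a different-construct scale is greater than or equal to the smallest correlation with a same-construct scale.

1

Convergent (same construct = health literacy): Scale B, Scale C, Scale A.
Smallest convergent = 0.45. Discriminant values: 0.12, 0.17, 0.40, 0.62; count ≥ 0.45 → 1.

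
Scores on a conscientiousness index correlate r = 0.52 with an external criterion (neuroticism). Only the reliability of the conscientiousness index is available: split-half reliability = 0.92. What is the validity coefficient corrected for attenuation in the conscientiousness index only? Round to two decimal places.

Single correction: r_c = r_obs / √r_xx = 0.52 / √0.92 = 0.52 / 0.9592 ≈ 0.54.

0.54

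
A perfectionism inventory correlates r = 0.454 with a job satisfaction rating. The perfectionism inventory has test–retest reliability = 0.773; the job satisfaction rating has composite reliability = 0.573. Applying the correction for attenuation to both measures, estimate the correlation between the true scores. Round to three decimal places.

r_true = r_obs / √(r_xx · r_yy) = 0.454 / √(0.773 × 0.573) = 0.454 / √0.442929 = 0.454 / 0.6655 ≈ 0.682.

0.682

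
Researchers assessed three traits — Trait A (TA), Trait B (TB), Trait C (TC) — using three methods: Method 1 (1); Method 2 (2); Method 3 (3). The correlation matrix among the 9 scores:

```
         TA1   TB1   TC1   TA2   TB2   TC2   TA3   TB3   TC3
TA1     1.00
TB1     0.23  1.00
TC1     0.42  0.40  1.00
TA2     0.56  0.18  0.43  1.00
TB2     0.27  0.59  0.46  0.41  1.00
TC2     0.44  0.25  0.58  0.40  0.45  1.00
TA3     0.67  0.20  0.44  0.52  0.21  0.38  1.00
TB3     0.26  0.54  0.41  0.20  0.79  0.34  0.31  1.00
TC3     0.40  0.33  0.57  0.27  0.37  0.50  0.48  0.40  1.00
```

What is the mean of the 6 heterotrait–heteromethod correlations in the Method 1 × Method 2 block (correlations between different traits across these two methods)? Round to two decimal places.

HTHM values (method 1 × method 2): 0.27, 0.44, 0.18, 0.25, 0.43, 0.46; mean = 2.03/6 = 0.34.

0.34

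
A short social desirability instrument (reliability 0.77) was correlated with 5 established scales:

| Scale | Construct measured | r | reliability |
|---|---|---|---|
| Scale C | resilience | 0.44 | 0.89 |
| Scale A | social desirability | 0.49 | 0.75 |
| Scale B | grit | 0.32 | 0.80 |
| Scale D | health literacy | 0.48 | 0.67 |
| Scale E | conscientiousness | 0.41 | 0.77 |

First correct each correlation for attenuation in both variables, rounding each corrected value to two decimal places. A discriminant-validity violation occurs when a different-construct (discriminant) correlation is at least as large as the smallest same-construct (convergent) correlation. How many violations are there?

1

Disattenuated r (r / √(r_scale · r_new)):
  Scale C (disc): 0.44 / √(0.89·0.77) = 0.53
  Scale A (conv): 0.49 / √(0.75·0.77) = 0.64
  Scale B (disc): 0.32 / √(0.80·0.77) = 0.41
  Scale D (disc): 0.48 / √(0.67·0.77) = 0.67
  Scale E (disc): 0.41 / √(0.77·0.77) = 0.53
Smallest convergent = 0.64. Discriminant values: 0.53, 0.41, 0.67, 0.53; count ≥ 0.64 → 1.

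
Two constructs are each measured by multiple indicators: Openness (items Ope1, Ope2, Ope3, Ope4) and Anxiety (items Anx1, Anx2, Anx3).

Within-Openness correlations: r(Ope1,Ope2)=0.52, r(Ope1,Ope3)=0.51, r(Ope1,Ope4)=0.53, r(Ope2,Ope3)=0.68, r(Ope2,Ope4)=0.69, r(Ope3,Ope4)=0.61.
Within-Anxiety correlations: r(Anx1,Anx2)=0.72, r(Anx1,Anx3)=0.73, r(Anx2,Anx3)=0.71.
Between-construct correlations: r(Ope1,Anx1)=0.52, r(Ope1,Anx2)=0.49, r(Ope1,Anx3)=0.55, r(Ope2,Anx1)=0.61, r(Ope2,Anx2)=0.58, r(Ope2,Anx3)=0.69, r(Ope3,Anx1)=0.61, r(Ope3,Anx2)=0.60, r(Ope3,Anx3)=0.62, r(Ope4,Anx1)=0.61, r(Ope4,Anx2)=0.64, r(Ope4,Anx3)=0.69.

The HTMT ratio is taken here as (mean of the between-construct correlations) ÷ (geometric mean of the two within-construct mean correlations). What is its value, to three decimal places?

Between-construct mean = 7.21/12 = 0.6008.
Mean within-Ope = 3.54/6 = 0.5900; mean within-Anx = 2.16/3 = 0.7200.
Geometric mean = √(0.5900 × 0.7200) = 0.6518.
HTMT = 0.6008 / 0.6518 = 0.922.

0.922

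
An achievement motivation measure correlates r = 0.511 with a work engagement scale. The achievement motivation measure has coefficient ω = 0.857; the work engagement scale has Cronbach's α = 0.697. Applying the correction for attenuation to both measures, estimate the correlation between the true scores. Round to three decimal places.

r_true = r_obs / √(r_xx · r_yy) = 0.511 / √(0.857 × 0.697) = 0.511 / √0.597329 = 0.511 / 0.7729 ≈ 0.661.

0.661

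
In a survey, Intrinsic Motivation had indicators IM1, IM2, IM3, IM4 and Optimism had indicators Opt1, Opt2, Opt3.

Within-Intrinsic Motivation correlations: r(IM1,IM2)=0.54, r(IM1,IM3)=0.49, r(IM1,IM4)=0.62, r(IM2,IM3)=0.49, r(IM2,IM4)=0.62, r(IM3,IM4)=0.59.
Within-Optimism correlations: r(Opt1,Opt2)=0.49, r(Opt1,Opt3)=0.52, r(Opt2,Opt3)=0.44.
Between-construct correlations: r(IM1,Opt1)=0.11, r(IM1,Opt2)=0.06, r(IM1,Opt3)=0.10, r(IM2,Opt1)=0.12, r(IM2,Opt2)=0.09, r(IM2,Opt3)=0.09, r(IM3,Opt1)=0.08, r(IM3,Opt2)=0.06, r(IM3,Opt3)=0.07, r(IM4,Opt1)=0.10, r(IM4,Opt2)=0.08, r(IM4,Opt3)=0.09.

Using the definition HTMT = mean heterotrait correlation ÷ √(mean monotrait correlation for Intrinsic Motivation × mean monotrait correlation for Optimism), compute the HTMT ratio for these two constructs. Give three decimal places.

Mean between = 1.05/12 = 0.0875.
Mean within-IM = 3.35/6 = 0.5583; mean within-Opt = 1.45/3 = 0.4833.
Geometric mean = √(0.5583 × 0.4833) = 0.5194.
HTMT = 0.0875 / 0.5194 = 0.168.

0.168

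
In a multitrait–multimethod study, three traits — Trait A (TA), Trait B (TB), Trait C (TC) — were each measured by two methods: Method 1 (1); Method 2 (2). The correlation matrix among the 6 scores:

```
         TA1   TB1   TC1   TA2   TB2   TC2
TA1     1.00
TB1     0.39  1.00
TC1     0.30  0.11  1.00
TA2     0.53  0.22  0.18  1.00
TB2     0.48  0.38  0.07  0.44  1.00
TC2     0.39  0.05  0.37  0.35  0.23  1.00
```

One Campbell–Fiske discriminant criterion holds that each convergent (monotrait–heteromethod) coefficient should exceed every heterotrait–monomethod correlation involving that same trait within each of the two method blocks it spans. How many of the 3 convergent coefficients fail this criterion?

Each convergent coefficient versus the relevant comparison correlations:
TA (methods 1·2): 0.53 vs {0.39, 0.44, 0.30, 0.35} → pass.
TB (methods 1·2): 0.38 vs {0.39, 0.44, 0.11, 0.23} → fail.
TC (methods 1·2): 0.37 vs {0.30, 0.35, 0.11, 0.23} → pass.
1 of 3 fail.

1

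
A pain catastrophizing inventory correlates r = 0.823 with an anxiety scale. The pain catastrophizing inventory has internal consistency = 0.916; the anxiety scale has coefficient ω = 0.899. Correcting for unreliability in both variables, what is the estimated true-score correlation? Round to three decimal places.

0.907

r_true = r_obs / √(r_xx · r_yy) = 0.823 / √(0.916 × 0.899) = 0.823 / √0.823484 = 0.823 / 0.9075 ≈ 0.907.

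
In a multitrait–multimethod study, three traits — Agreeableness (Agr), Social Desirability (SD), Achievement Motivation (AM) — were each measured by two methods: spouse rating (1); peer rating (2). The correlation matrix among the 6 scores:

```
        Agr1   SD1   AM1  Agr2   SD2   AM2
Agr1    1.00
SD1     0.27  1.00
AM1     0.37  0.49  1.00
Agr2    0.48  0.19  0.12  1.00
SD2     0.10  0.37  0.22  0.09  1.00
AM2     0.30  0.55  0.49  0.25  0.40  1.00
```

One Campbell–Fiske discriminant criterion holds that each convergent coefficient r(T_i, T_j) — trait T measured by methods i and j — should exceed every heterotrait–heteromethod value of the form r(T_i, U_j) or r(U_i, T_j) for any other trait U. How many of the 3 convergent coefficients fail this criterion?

Each convergent coefficient versus the relevant comparison correlations:
Agr (methods 1·2): 0.48 vs {0.10, 0.19, 0.30, 0.12} → pass.
SD (methods 1·2): 0.37 vs {0.19, 0.10, 0.55, 0.22} → fail.
AM (methods 1·2): 0.49 vs {0.12, 0.30, 0.22, 0.55} → fail.
2 of 3 fail.

2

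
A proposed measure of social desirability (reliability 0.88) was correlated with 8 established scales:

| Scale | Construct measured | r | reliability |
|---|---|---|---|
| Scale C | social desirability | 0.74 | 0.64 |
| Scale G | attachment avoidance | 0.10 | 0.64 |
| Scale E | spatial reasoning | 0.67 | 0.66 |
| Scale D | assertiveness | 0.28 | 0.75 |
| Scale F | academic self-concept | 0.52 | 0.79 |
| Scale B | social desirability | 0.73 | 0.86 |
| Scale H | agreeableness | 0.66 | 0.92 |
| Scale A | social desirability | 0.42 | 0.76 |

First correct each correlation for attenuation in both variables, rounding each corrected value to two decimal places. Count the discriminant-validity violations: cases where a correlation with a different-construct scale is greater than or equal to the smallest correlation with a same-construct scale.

Disattenuated r (r / √(r_scale · r_new)):
  Scale C (conv): 0.74 / √(0.64·0.88) = 0.99
  Scale G (disc): 0.10 / √(0.64·0.88) = 0.13
  Scale E (disc): 0.67 / √(0.66·0.88) = 0.88
  Scale D (disc): 0.28 / √(0.75·0.88) = 0.34
  Scale F (disc): 0.52 / √(0.79·0.88) = 0.62
  Scale B (conv): 0.73 / √(0.86·0.88) = 0.84
  Scale H (disc): 0.66 / √(0.92·0.88) = 0.73
  Scale A (conv): 0.42 / √(0.76·0.88) = 0.51
Smallest convergent = 0.51. Discriminant values: 0.13, 0.88, 0.34, 0.62, 0.73; count ≥ 0.51 → 3.

3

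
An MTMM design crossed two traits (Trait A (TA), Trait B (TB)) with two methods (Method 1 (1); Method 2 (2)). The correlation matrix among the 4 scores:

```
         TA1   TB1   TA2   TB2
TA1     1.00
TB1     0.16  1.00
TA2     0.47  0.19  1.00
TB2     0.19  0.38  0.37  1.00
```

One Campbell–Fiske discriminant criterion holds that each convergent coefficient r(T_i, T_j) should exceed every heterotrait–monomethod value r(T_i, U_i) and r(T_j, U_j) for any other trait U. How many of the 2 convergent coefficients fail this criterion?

Checking each validity diagonal entry against its comparison values:
TA (methods 1·2): 0.47 vs {0.16, 0.37} → pass.
TB (methods 1·2): 0.38 vs {0.16, 0.37} → pass.
0 of 2 fail.

0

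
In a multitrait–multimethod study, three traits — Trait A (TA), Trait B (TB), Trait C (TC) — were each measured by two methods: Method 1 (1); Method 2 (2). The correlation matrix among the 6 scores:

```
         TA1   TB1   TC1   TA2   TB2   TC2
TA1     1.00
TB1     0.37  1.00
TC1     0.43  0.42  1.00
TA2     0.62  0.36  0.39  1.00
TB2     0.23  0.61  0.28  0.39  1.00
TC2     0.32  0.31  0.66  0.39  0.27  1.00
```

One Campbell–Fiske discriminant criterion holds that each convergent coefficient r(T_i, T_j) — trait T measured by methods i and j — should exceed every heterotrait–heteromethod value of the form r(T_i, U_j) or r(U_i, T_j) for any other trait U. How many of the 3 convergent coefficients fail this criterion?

0

Convergent coefficients and their comparison sets:
TA (methods 1·2): 0.62 vs {0.23, 0.36, 0.32, 0.39} → pass.
TB (methods 1·2): 0.61 vs {0.36, 0.23, 0.31, 0.28} → pass.
TC (methods 1·2): 0.66 vs {0.39, 0.32, 0.28, 0.31} → pass.
0 of 3 fail.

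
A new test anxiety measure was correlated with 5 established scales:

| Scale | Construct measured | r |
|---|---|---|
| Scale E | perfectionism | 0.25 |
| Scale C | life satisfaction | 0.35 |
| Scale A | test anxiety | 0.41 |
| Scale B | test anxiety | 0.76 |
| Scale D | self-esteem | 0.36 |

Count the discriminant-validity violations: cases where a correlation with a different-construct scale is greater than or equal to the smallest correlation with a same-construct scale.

0

Convergent (same construct = test anxiety): Scale A, Scale B.
Smallest convergent = 0.41. Discriminant values: 0.25, 0.35, 0.36; count ≥ 0.41 → 0.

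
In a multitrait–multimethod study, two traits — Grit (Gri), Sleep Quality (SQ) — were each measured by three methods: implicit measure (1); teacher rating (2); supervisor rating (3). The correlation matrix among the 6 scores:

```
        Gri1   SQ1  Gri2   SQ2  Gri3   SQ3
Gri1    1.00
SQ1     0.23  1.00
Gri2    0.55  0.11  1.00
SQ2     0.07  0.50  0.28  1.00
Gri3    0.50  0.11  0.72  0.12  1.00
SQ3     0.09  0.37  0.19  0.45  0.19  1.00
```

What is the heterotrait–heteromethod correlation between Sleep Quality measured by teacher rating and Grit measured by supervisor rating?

0.12

Different traits and methods: r(SQ2, Gri3) = 0.12.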